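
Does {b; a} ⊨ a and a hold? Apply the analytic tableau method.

Yes

Initial set: {b; a; not (a and a)}.
not (a and a): β-rule — branch into not a  //  not a.
  branch 1 (add not a):
    × closes — contains both a and not a.
  branch 2 (add not a):
    × closes — contains both a and not a.
All 2 branches close.
Every branch closed, so the premises entail the conclusion.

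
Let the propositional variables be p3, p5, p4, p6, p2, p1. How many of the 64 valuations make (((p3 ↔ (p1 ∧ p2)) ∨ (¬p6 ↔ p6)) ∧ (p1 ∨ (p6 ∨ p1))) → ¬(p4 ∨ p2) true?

46

Initial set: {((((p3 ↔ (p1 ∧ p2)) ∨ (¬p6 ↔ p6)) ∧ (p1 ∨ (p6 ∨ p1))) → ¬(p4 ∨ p2))}.
((((p3 ↔ (p1 ∧ p2)) ∨ (¬p6 ↔ p6)) ∧ (p1 ∨ (p6 ∨ p1))) → ¬(p4 ∨ p2)): β-rule — branch into ¬(((p3 ↔ (p1 ∧ p2)) ∨ (¬p6 ↔ p6)) ∧ (p1 ∨ (p6 ∨ p1)))  //  ¬(p4 ∨ p2).
  branch 1 (add ¬(((p3 ↔ (p1 ∧ p2)) ∨ (¬p6 ↔ p6)) ∧ (p1 ∨ (p6 ∨ p1)))):
    ¬(((p3 ↔ (p1 ∧ p2)) ∨ (¬p6 ↔ p6)) ∧ (p1 ∨ (p6 ∨ p1))): β-rule — branch into ¬((p3 ↔ (p1 ∧ p2)) ∨ (¬p6 ↔ p6))  //  ¬(p1 ∨ (p6 ∨ p1)).
      branch 1.1 (add ¬((p3 ↔ (p1 ∧ p2)) ∨ (¬p6 ↔ p6))):
        ¬((p3 ↔ (p1 ∧ p2)) ∨ (¬p6 ↔ p6)): α-rule — add ¬(p3 ↔ (p1 ∧ p2)), ¬(¬p6 ↔ p6).
        ¬(p3 ↔ (p1 ∧ p2)): β-rule — branch into p3, ¬(p1 ∧ p2)  //  ¬p3, (p1 ∧ p2).
          branch 1.1.1 (add p3, ¬(p1 ∧ p2)):
            ¬(¬p6 ↔ p6): β-rule — branch into ¬p6, ¬p6  //  ¬¬p6, p6.
              branch 1.1.1.1 (add ¬p6, ¬p6):
                ¬(p1 ∧ p2): β-rule — branch into ¬p1  //  ¬p2.
                  branch 1.1.1.1.1 (add ¬p1):
                    ○ open, literals {p1=F, p3=T, p6=F}.
                  branch 1.1.1.1.2 (add ¬p2):
                    ○ open, literals {p2=F, p3=T, p6=F}.
              branch 1.1.1.2 (add ¬¬p6, p6):
                ¬(p1 ∧ p2): β-rule — branch into ¬p1  //  ¬p2.
                  branch 1.1.1.2.1 (add ¬p1):
                    ○ open, literals {p1=F, p3=T, p6=T}.
                  branch 1.1.1.2.2 (add ¬p2):
                    ○ open, literals {p2=F, p3=T, p6=T}.
          branch 1.1.2 (add ¬p3, (p1 ∧ p2)):
            (p1 ∧ p2): α-rule — add p1, p2.
            ¬(¬p6 ↔ p6): β-rule — branch into ¬p6, ¬p6  //  ¬¬p6, p6.
              branch 1.1.2.1 (add ¬p6, ¬p6):
                ○ open, literals {p1=T, p2=T, p3=F, p6=F}.
              branch 1.1.2.2 (add ¬¬p6, p6):
                ○ open, literals {p1=T, p2=T, p3=F, p6=T}.
      branch 1.2 (add ¬(p1 ∨ (p6 ∨ p1))):
        ¬(p1 ∨ (p6 ∨ p1)): α-rule — add ¬p1, ¬(p6 ∨ p1).
        ¬(p6 ∨ p1): α-rule — add ¬p6, ¬p1.
        ○ open, literals {p1=F, p6=F}.
  branch 2 (add ¬(p4 ∨ p2)):
    ¬(p4 ∨ p2): α-rule — add ¬p4, ¬p2.
    ○ open, literals {p2=F, p4=F}.
0 branches closed, 8 open.
Each open branch fixes some atoms; the unmentioned ones are free. Counting distinct full assignments: branch {p1=F, p3=T, p6=F} (p5, p4, p2) contributes 8 new; branch {p2=F, p3=T, p6=F} (p5, p4, p1) contributes 4 new; branch {p1=F, p3=T, p6=T} (p5, p4, p2) contributes 8 new; branch {p2=F, p3=T, p6=T} (p5, p4, p1) contributes 4 new; branch {p1=T, p2=T, p3=F, p6=F} (p5, p4) contributes 4 new; branch {p1=T, p2=T, p3=F, p6=T} (p5, p4) contributes 4 new; branch {p1=F, p6=F} (p3, p5, p4, p2) contributes 8 new; branch {p2=F, p4=F} (p3, p5, p6, p1) contributes 6 new. Total: 46.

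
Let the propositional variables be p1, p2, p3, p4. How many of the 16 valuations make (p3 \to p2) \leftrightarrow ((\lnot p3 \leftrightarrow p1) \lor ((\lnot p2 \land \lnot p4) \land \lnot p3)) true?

9

Initial set: {((p3 \to p2) \leftrightarrow ((\lnot p3 \leftrightarrow p1) \lor ((\lnot p2 \land \lnot p4) \land \lnot p3)))}.
((p3 \to p2) \leftrightarrow ((\lnot p3 \leftrightarrow p1) \lor ((\lnot p2 \land \lnot p4) \land \lnot p3))): β-rule — branch into (p3 \to p2), ((\lnot p3 \leftrightarrow p1) \lor ((\lnot p2 \land \lnot p4) \land \lnot p3))  //  \lnot (p3 \to p2), \lnot ((\lnot p3 \leftrightarrow p1) \lor ((\lnot p2 \land \lnot p4) \land \lnot p3)).
  branch 1 (add (p3 \to p2), ((\lnot p3 \leftrightarrow p1) \lor ((\lnot p2 \land \lnot p4) \land \lnot p3))):
    (p3 \to p2): β-rule — branch into \lnot p3  //  p2.
      branch 1.1 (add \lnot p3):
        ((\lnot p3 \leftrightarrow p1) \lor ((\lnot p2 \land \lnot p4) \land \lnot p3)): β-rule — branch into (\lnot p3 \leftrightarrow p1)  //  ((\lnot p2 \land \lnot p4) \land \lnot p3).
          branch 1.1.1 (add (\lnot p3 \leftrightarrow p1)):
            (\lnot p3 \leftrightarrow p1): β-rule — branch into \lnot p3, p1  //  \lnot \lnot p3, \lnot p1.
              branch 1.1.1.1 (add \lnot p3, p1):
                ○ open, literals {p1=1, p3=0}.
              branch 1.1.1.2 (add \lnot \lnot p3, \lnot p1):
                × closes — contains both p3 and \lnot p3.
          branch 1.1.2 (add ((\lnot p2 \land \lnot p4) \land \lnot p3)):
            ((\lnot p2 \land \lnot p4) \land \lnot p3): α-rule — add (\lnot p2 \land \lnot p4), \lnot p3.
            (\lnot p2 \land \lnot p4): α-rule — add \lnot p2, \lnot p4.
            ○ open, literals {p2=0, p3=0, p4=0}.
      branch 1.2 (add p2):
        ((\lnot p3 \leftrightarrow p1) \lor ((\lnot p2 \land \lnot p4) \land \lnot p3)): β-rule — branch into (\lnot p3 \leftrightarrow p1)  //  ((\lnot p2 \land \lnot p4) \land \lnot p3).
          branch 1.2.1 (add (\lnot p3 \leftrightarrow p1)):
            (\lnot p3 \leftrightarrow p1): β-rule — branch into \lnot p3, p1  //  \lnot \lnot p3, \lnot p1.
              branch 1.2.1.1 (add \lnot p3, p1):
                ○ open, literals {p1=1, p2=1, p3=0}.
              branch 1.2.1.2 (add \lnot \lnot p3, \lnot p1):
                ○ open, literals {p1=0, p2=1, p3=1}.
          branch 1.2.2 (add ((\lnot p2 \land \lnot p4) \land \lnot p3)):
            ((\lnot p2 \land \lnot p4) \land \lnot p3): α-rule — add (\lnot p2 \land \lnot p4), \lnot p3.
            (\lnot p2 \land \lnot p4): α-rule — add \lnot p2, \lnot p4.
            × closes — contains both p2 and \lnot p2.
  branch 2 (add \lnot (p3 \to p2), \lnot ((\lnot p3 \leftrightarrow p1) \lor ((\lnot p2 \land \lnot p4) \land \lnot p3))):
    \lnot (p3 \to p2): α-rule — add p3, \lnot p2.
    \lnot ((\lnot p3 \leftrightarrow p1) \lor ((\lnot p2 \land \lnot p4) \land \lnot p3)): α-rule — add \lnot (\lnot p3 \leftrightarrow p1), \lnot ((\lnot p2 \land \lnot p4) \land \lnot p3).
    \lnot (\lnot p3 \leftrightarrow p1): β-rule — branch into \lnot p3, \lnot p1  //  \lnot \lnot p3, p1.
      branch 2.1 (add \lnot p3, \lnot p1):
        × closes — contains both p3 and \lnot p3.
      branch 2.2 (add \lnot \lnot p3, p1):
        \lnot ((\lnot p2 \land \lnot p4) \land \lnot p3): β-rule — branch into \lnot (\lnot p2 \land \lnot p4)  //  \lnot \lnot p3.
          branch 2.2.1 (add \lnot (\lnot p2 \land \lnot p4)):
            \lnot (\lnot p2 \land \lnot p4): β-rule — branch into \lnot \lnot p2  //  \lnot \lnot p4.
              branch 2.2.1.1 (add \lnot \lnot p2):
                × closes — contains both p2 and \lnot p2.
              branch 2.2.1.2 (add \lnot \lnot p4):
                ○ open, literals {p1=1, p2=0, p3=1, p4=1}.
          branch 2.2.2 (add \lnot \lnot p3):
            ○ open, literals {p1=1, p2=0, p3=1}.
4 branches closed, 6 open.
Each open branch fixes some atoms; the unmentioned ones are free. Counting distinct full assignments: branch {p1=1, p3=0} (p2, p4) contributes 4 new; branch {p2=0, p3=0, p4=0} (p1) contributes 1 new; branch {p1=1, p2=1, p3=0} (p4) contributes 0 new; branch {p1=0, p2=1, p3=1} (p4) contributes 2 new; branch {p1=1, p2=0, p3=1, p4=1} (none free) contributes 1 new; branch {p1=1, p2=0, p3=1} (p4) contributes 1 new. Total: 9.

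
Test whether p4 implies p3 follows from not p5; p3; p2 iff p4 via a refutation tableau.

Yes

Initial set: {not p5; p3; (p2 iff p4); not (p4 implies p3)}.
not (p4 implies p3): α-rule — add p4, not p3.
× closes — contains both p3 and not p3.
All 1 branch closes.
Every branch closed, so the premises entail the conclusion.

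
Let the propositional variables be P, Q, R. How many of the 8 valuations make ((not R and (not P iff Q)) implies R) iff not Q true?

4

Initial set: {(((not R and (not P iff Q)) implies R) iff not Q)}.
(((not R and (not P iff Q)) implies R) iff not Q): β-rule — branch into ((not R and (not P iff Q)) implies R), not Q  //  not ((not R and (not P iff Q)) implies R), not not Q.
  branch 1 (add ((not R and (not P iff Q)) implies R), not Q):
    ((not R and (not P iff Q)) implies R): β-rule — branch into not (not R and (not P iff Q))  //  R.
      branch 1.1 (add not (not R and (not P iff Q))):
        not (not R and (not P iff Q)): β-rule — branch into not not R  //  not (not P iff Q).
          branch 1.1.1 (add not not R):
            ○ open, literals {Q=0, R=1}.
          branch 1.1.2 (add not (not P iff Q)):
            not (not P iff Q): β-rule — branch into not P, not Q  //  not not P, Q.
              branch 1.1.2.1 (add not P, not Q):
                ○ open, literals {P=0, Q=0}.
              branch 1.1.2.2 (add not not P, Q):
                × closes — contains both Q and not Q.
      branch 1.2 (add R):
        ○ open, literals {Q=0, R=1}.
  branch 2 (add not ((not R and (not P iff Q)) implies R), not not Q):
    not ((not R and (not P iff Q)) implies R): α-rule — add (not R and (not P iff Q)), not R.
    (not R and (not P iff Q)): α-rule — add not R, (not P iff Q).
    (not P iff Q): β-rule — branch into not P, Q  //  not not P, not Q.
      branch 2.1 (add not P, Q):
        ○ open, literals {P=0, Q=1, R=0}.
      branch 2.2 (add not not P, not Q):
        × closes — contains both Q and not Q.
2 branches closed, 4 open.
Each open branch fixes some atoms; the unmentioned ones are free. Counting distinct full assignments: branch {Q=0, R=1} (P) contributes 2 new; branch {P=0, Q=0} (R) contributes 1 new; branch {Q=0, R=1} (P) contributes 0 new; branch {P=0, Q=1, R=0} (none free) contributes 1 new. Total: 4.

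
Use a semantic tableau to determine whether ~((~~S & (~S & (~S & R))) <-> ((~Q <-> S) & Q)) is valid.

Assume the negation and expand:
Initial set: {~~((~~S & (~S & (~S & R))) <-> ((~Q <-> S) & Q))}.
~~((~~S & (~S & (~S & R))) <-> ((~Q <-> S) & Q)): β-rule — branch into (~~S & (~S & (~S & R))), ((~Q <-> S) & Q)  //  ~(~~S & (~S & (~S & R))), ~((~Q <-> S) & Q).
  branch 1 (add (~~S & (~S & (~S & R))), ((~Q <-> S) & Q)):
    (~~S & (~S & (~S & R))): α-rule — add ~~S, (~S & (~S & R)).
    ((~Q <-> S) & Q): α-rule — add (~Q <-> S), Q.
    ~~S: drop double negation, giving S.
    (~S & (~S & R)): α-rule — add ~S, (~S & R).
    × closes — contains both S and ~S.
  branch 2 (add ~(~~S & (~S & (~S & R))), ~((~Q <-> S) & Q)):
    ~(~~S & (~S & (~S & R))): β-rule — branch into ~~~S  //  ~(~S & (~S & R)).
      branch 2.1 (add ~~~S):
        ~~~S: drop double negation, giving ~S.
        ~((~Q <-> S) & Q): β-rule — branch into ~(~Q <-> S)  //  ~Q.
          branch 2.1.1 (add ~(~Q <-> S)):
            ~(~Q <-> S): β-rule — branch into ~Q, ~S  //  ~~Q, S.
              branch 2.1.1.1 (add ~Q, ~S):
                ○ open, literals {Q=false, S=false}.
              branch 2.1.1.2 (add ~~Q, S):
                × closes — contains both S and ~S.
          branch 2.1.2 (add ~Q):
            ○ open, literals {Q=false, S=false}.
      branch 2.2 (add ~(~S & (~S & R))):
        ~((~Q <-> S) & Q): β-rule — branch into ~(~Q <-> S)  //  ~Q.
          branch 2.2.1 (add ~(~Q <-> S)):
            ~(~S & (~S & R)): β-rule — branch into ~~S  //  ~(~S & R).
              branch 2.2.1.1 (add ~~S):
                ~(~Q <-> S): β-rule — branch into ~Q, ~S  //  ~~Q, S.
                  branch 2.2.1.1.1 (add ~Q, ~S):
                    × closes — contains both S and ~S.
                  branch 2.2.1.1.2 (add ~~Q, S):
                    ○ open, literals {Q=true, S=true}.
              branch 2.2.1.2 (add ~(~S & R)):
                ~(~Q <-> S): β-rule — branch into ~Q, ~S  //  ~~Q, S.
                  branch 2.2.1.2.1 (add ~Q, ~S):
                    ~(~S & R): β-rule — branch into ~~S  //  ~R.
                      branch 2.2.1.2.1.1 (add ~~S):
                        × closes — contains both S and ~S.
                      branch 2.2.1.2.1.2 (add ~R):
                        ○ open, literals {Q=false, R=false, S=false}.
                  branch 2.2.1.2.2 (add ~~Q, S):
                    ~(~S & R): β-rule — branch into ~~S  //  ~R.
                      branch 2.2.1.2.2.1 (add ~~S):
                        ○ open, literals {Q=true, S=true}.
                      branch 2.2.1.2.2.2 (add ~R):
                        ○ open, literals {Q=true, R=false, S=true}.
          branch 2.2.2 (add ~Q):
            ~(~S & (~S & R)): β-rule — branch into ~~S  //  ~(~S & R).
              branch 2.2.2.1 (add ~~S):
                ○ open, literals {Q=false, S=true}.
              branch 2.2.2.2 (add ~(~S & R)):
                ~(~S & R): β-rule — branch into ~~S  //  ~R.
                  branch 2.2.2.2.1 (add ~~S):
                    ○ open, literals {Q=false, S=true}.
                  branch 2.2.2.2.2 (add ~R):
                    ○ open, literals {Q=false, R=false}.
4 branches closed, 9 open.
An open branch gives a countermodel: Q=false, S=false (unmentioned atoms arbitrary); under it the original formula is false.

Not valid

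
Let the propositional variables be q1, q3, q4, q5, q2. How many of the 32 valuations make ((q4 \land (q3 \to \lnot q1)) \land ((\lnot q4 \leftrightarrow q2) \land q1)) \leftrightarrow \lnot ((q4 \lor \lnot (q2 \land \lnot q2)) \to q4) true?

14

Initial set: {(((q4 \land (q3 \to \lnot q1)) \land ((\lnot q4 \leftrightarrow q2) \land q1)) \leftrightarrow \lnot ((q4 \lor \lnot (q2 \land \lnot q2)) \to q4))}.
(((q4 \land (q3 \to \lnot q1)) \land ((\lnot q4 \leftrightarrow q2) \land q1)) \leftrightarrow \lnot ((q4 \lor \lnot (q2 \land \lnot q2)) \to q4)): β-rule — branch into ((q4 \land (q3 \to \lnot q1)) \land ((\lnot q4 \leftrightarrow q2) \land q1)), \lnot ((q4 \lor \lnot (q2 \land \lnot q2)) \to q4)  //  \lnot ((q4 \land (q3 \to \lnot q1)) \land ((\lnot q4 \leftrightarrow q2) \land q1)), \lnot \lnot ((q4 \lor \lnot (q2 \land \lnot q2)) \to q4).
  branch 1 (add ((q4 \land (q3 \to \lnot q1)) \land ((\lnot q4 \leftrightarrow q2) \land q1)), \lnot ((q4 \lor \lnot (q2 \land \lnot q2)) \to q4)):
    ((q4 \land (q3 \to \lnot q1)) \land ((\lnot q4 \leftrightarrow q2) \land q1)): α-rule — add (q4 \land (q3 \to \lnot q1)), ((\lnot q4 \leftrightarrow q2) \land q1).
    \lnot ((q4 \lor \lnot (q2 \land \lnot q2)) \to q4): α-rule — add (q4 \lor \lnot (q2 \land \lnot q2)), \lnot q4.
    (q4 \land (q3 \to \lnot q1)): α-rule — add q4, (q3 \to \lnot q1).
    × closes — contains both q4 and \lnot q4.
  branch 2 (add \lnot ((q4 \land (q3 \to \lnot q1)) \land ((\lnot q4 \leftrightarrow q2) \land q1)), \lnot \lnot ((q4 \lor \lnot (q2 \land \lnot q2)) \to q4)):
    \lnot ((q4 \land (q3 \to \lnot q1)) \land ((\lnot q4 \leftrightarrow q2) \land q1)): β-rule — branch into \lnot (q4 \land (q3 \to \lnot q1))  //  \lnot ((\lnot q4 \leftrightarrow q2) \land q1).
      branch 2.1 (add \lnot (q4 \land (q3 \to \lnot q1))):
        \lnot \lnot ((q4 \lor \lnot (q2 \land \lnot q2)) \to q4): β-rule — branch into \lnot (q4 \lor \lnot (q2 \land \lnot q2))  //  q4.
          branch 2.1.1 (add \lnot (q4 \lor \lnot (q2 \land \lnot q2))):
            \lnot (q4 \lor \lnot (q2 \land \lnot q2)): α-rule — add \lnot q4, \lnot \lnot (q2 \land \lnot q2).
            \lnot \lnot (q2 \land \lnot q2): α-rule — add q2, \lnot q2.
            × closes — contains both q2 and \lnot q2.
          branch 2.1.2 (add q4):
            \lnot (q4 \land (q3 \to \lnot q1)): β-rule — branch into \lnot q4  //  \lnot (q3 \to \lnot q1).
              branch 2.1.2.1 (add \lnot q4):
                × closes — contains both q4 and \lnot q4.
              branch 2.1.2.2 (add \lnot (q3 \to \lnot q1)):
                \lnot (q3 \to \lnot q1): α-rule — add q3, \lnot \lnot q1.
                ○ open, literals {q1=true, q3=true, q4=true}.
      branch 2.2 (add \lnot ((\lnot q4 \leftrightarrow q2) \land q1)):
        \lnot \lnot ((q4 \lor \lnot (q2 \land \lnot q2)) \to q4): β-rule — branch into \lnot (q4 \lor \lnot (q2 \land \lnot q2))  //  q4.
          branch 2.2.1 (add \lnot (q4 \lor \lnot (q2 \land \lnot q2))):
            \lnot (q4 \lor \lnot (q2 \land \lnot q2)): α-rule — add \lnot q4, \lnot \lnot (q2 \land \lnot q2).
            \lnot \lnot (q2 \land \lnot q2): α-rule — add q2, \lnot q2.
            × closes — contains both q2 and \lnot q2.
          branch 2.2.2 (add q4):
            \lnot ((\lnot q4 \leftrightarrow q2) \land q1): β-rule — branch into \lnot (\lnot q4 \leftrightarrow q2)  //  \lnot q1.
              branch 2.2.2.1 (add \lnot (\lnot q4 \leftrightarrow q2)):
                \lnot (\lnot q4 \leftrightarrow q2): β-rule — branch into \lnot q4, \lnot q2  //  \lnot \lnot q4, q2.
                  branch 2.2.2.1.1 (add \lnot q4, \lnot q2):
                    × closes — contains both q4 and \lnot q4.
                  branch 2.2.2.1.2 (add \lnot \lnot q4, q2):
                    ○ open, literals {q2=true, q4=true}.
              branch 2.2.2.2 (add \lnot q1):
                ○ open, literals {q1=false, q4=true}.
5 branches closed, 3 open.
Each open branch fixes some atoms; the unmentioned ones are free. Counting distinct full assignments: branch {q1=true, q3=true, q4=true} (q5, q2) contributes 4 new; branch {q2=true, q4=true} (q1, q3, q5) contributes 6 new; branch {q1=false, q4=true} (q3, q5, q2) contributes 4 new. Total: 14.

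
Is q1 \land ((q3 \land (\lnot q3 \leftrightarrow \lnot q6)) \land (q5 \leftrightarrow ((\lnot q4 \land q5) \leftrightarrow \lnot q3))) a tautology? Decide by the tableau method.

Assume the negation and expand:
Initial set: {\lnot (q1 \land ((q3 \land (\lnot q3 \leftrightarrow \lnot q6)) \land (q5 \leftrightarrow ((\lnot q4 \land q5) \leftrightarrow \lnot q3))))}.
\lnot (q1 \land ((q3 \land (\lnot q3 \leftrightarrow \lnot q6)) \land (q5 \leftrightarrow ((\lnot q4 \land q5) \leftrightarrow \lnot q3)))): β-rule — branch into \lnot q1  //  \lnot ((q3 \land (\lnot q3 \leftrightarrow \lnot q6)) \land (q5 \leftrightarrow ((\lnot q4 \land q5) \leftrightarrow \lnot q3))).
  branch 1 (add \lnot q1):
    ○ open, literals {q1=0}.
  branch 2 (add \lnot ((q3 \land (\lnot q3 \leftrightarrow \lnot q6)) \land (q5 \leftrightarrow ((\lnot q4 \land q5) \leftrightarrow \lnot q3)))):
    \lnot ((q3 \land (\lnot q3 \leftrightarrow \lnot q6)) \land (q5 \leftrightarrow ((\lnot q4 \land q5) \leftrightarrow \lnot q3))): β-rule — branch into \lnot (q3 \land (\lnot q3 \leftrightarrow \lnot q6))  //  \lnot (q5 \leftrightarrow ((\lnot q4 \land q5) \leftrightarrow \lnot q3)).
      branch 2.1 (add \lnot (q3 \land (\lnot q3 \leftrightarrow \lnot q6))):
        \lnot (q3 \land (\lnot q3 \leftrightarrow \lnot q6)): β-rule — branch into \lnot q3  //  \lnot (\lnot q3 \leftrightarrow \lnot q6).
          branch 2.1.1 (add \lnot q3):
            ○ open, literals {q3=0}.
          branch 2.1.2 (add \lnot (\lnot q3 \leftrightarrow \lnot q6)):
            \lnot (\lnot q3 \leftrightarrow \lnot q6): β-rule — branch into \lnot q3, \lnot \lnot q6  //  \lnot \lnot q3, \lnot q6.
              branch 2.1.2.1 (add \lnot q3, \lnot \lnot q6):
                ○ open, literals {q3=0, q6=1}.
              branch 2.1.2.2 (add \lnot \lnot q3, \lnot q6):
                ○ open, literals {q3=1, q6=0}.
      branch 2.2 (add \lnot (q5 \leftrightarrow ((\lnot q4 \land q5) \leftrightarrow \lnot q3))):
        \lnot (q5 \leftrightarrow ((\lnot q4 \land q5) \leftrightarrow \lnot q3)): β-rule — branch into q5, \lnot ((\lnot q4 \land q5) \leftrightarrow \lnot q3)  //  \lnot q5, ((\lnot q4 \land q5) \leftrightarrow \lnot q3).
          branch 2.2.1 (add q5, \lnot ((\lnot q4 \land q5) \leftrightarrow \lnot q3)):
            \lnot ((\lnot q4 \land q5) \leftrightarrow \lnot q3): β-rule — branch into (\lnot q4 \land q5), \lnot \lnot q3  //  \lnot (\lnot q4 \land q5), \lnot q3.
              branch 2.2.1.1 (add (\lnot q4 \land q5), \lnot \lnot q3):
                (\lnot q4 \land q5): α-rule — add \lnot q4, q5.
                ○ open, literals {q3=1, q4=0, q5=1}.
              branch 2.2.1.2 (add \lnot (\lnot q4 \land q5), \lnot q3):
                \lnot (\lnot q4 \land q5): β-rule — branch into \lnot \lnot q4  //  \lnot q5.
                  branch 2.2.1.2.1 (add \lnot \lnot q4):
                    ○ open, literals {q3=0, q4=1, q5=1}.
                  branch 2.2.1.2.2 (add \lnot q5):
                    × closes — contains both q5 and \lnot q5.
          branch 2.2.2 (add \lnot q5, ((\lnot q4 \land q5) \leftrightarrow \lnot q3)):
            ((\lnot q4 \land q5) \leftrightarrow \lnot q3): β-rule — branch into (\lnot q4 \land q5), \lnot q3  //  \lnot (\lnot q4 \land q5), \lnot \lnot q3.
              branch 2.2.2.1 (add (\lnot q4 \land q5), \lnot q3):
                (\lnot q4 \land q5): α-rule — add \lnot q4, q5.
                × closes — contains both q5 and \lnot q5.
              branch 2.2.2.2 (add \lnot (\lnot q4 \land q5), \lnot \lnot q3):
                \lnot (\lnot q4 \land q5): β-rule — branch into \lnot \lnot q4  //  \lnot q5.
                  branch 2.2.2.2.1 (add \lnot \lnot q4):
                    ○ open, literals {q3=1, q4=1, q5=0}.
                  branch 2.2.2.2.2 (add \lnot q5):
                    ○ open, literals {q3=1, q5=0}.
2 branches closed, 8 open.
An open branch gives a countermodel: q1=0 (unmentioned atoms arbitrary); under it the original formula is false.

Not valid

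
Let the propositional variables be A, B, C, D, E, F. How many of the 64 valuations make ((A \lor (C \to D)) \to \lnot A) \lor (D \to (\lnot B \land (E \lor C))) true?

54

Initial set: {(((A \lor (C \to D)) \to \lnot A) \lor (D \to (\lnot B \land (E \lor C))))}.
(((A \lor (C \to D)) \to \lnot A) \lor (D \to (\lnot B \land (E \lor C)))): β-rule — branch into ((A \lor (C \to D)) \to \lnot A)  //  (D \to (\lnot B \land (E \lor C))).
  branch 1 (add ((A \lor (C \to D)) \to \lnot A)):
    ((A \lor (C \to D)) \to \lnot A): β-rule — branch into \lnot (A \lor (C \to D))  //  \lnot A.
      branch 1.1 (add \lnot (A \lor (C \to D))):
        \lnot (A \lor (C \to D)): α-rule — add \lnot A, \lnot (C \to D).
        \lnot (C \to D): α-rule — add C, \lnot D.
        ○ open, literals {A=F, C=T, D=F}.
      branch 1.2 (add \lnot A):
        ○ open, literals {A=F}.
  branch 2 (add (D \to (\lnot B \land (E \lor C)))):
    (D \to (\lnot B \land (E \lor C))): β-rule — branch into \lnot D  //  (\lnot B \land (E \lor C)).
      branch 2.1 (add \lnot D):
        ○ open, literals {D=F}.
      branch 2.2 (add (\lnot B \land (E \lor C))):
        (\lnot B \land (E \lor C)): α-rule — add \lnot B, (E \lor C).
        (E \lor C): β-rule — branch into E  //  C.
          branch 2.2.1 (add E):
            ○ open, literals {B=F, E=T}.
          branch 2.2.2 (add C):
            ○ open, literals {B=F, C=T}.
0 branches closed, 5 open.
Each open branch fixes some atoms; the unmentioned ones are free. Counting distinct full assignments: branch {A=F, C=T, D=F} (B, E, F) contributes 8 new; branch {A=F} (B, C, D, E, F) contributes 24 new; branch {D=F} (A, B, C, E, F) contributes 16 new; branch {B=F, E=T} (A, C, D, F) contributes 4 new; branch {B=F, C=T} (A, D, E, F) contributes 2 new. Total: 54.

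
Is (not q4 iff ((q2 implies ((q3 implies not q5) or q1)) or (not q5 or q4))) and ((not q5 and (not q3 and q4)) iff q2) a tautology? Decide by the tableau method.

Assume the negation and expand:
Initial set: {not ((not q4 iff ((q2 implies ((q3 implies not q5) or q1)) or (not q5 or q4))) and ((not q5 and (not q3 and q4)) iff q2))}.
not ((not q4 iff ((q2 implies ((q3 implies not q5) or q1)) or (not q5 or q4))) and ((not q5 and (not q3 and q4)) iff q2)): β-rule — branch into not (not q4 iff ((q2 implies ((q3 implies not q5) or q1)) or (not q5 or q4)))  //  not ((not q5 and (not q3 and q4)) iff q2).
  branch 1 (add not (not q4 iff ((q2 implies ((q3 implies not q5) or q1)) or (not q5 or q4)))):
    not (not q4 iff ((q2 implies ((q3 implies not q5) or q1)) or (not q5 or q4))): β-rule — branch into not q4, not ((q2 implies ((q3 implies not q5) or q1)) or (not q5 or q4))  //  not not q4, ((q2 implies ((q3 implies not q5) or q1)) or (not q5 or q4)).
      branch 1.1 (add not q4, not ((q2 implies ((q3 implies not q5) or q1)) or (not q5 or q4))):
        not ((q2 implies ((q3 implies not q5) or q1)) or (not q5 or q4)): α-rule — add not (q2 implies ((q3 implies not q5) or q1)), not (not q5 or q4).
        not (q2 implies ((q3 implies not q5) or q1)): α-rule — add q2, not ((q3 implies not q5) or q1).
        not (not q5 or q4): α-rule — add not not q5, not q4.
        not ((q3 implies not q5) or q1): α-rule — add not (q3 implies not q5), not q1.
        not (q3 implies not q5): α-rule — add q3, not not q5.
        ○ open, literals {q1=F, q2=T, q3=T, q4=F, q5=T}.
      branch 1.2 (add not not q4, ((q2 implies ((q3 implies not q5) or q1)) or (not q5 or q4))):
        ((q2 implies ((q3 implies not q5) or q1)) or (not q5 or q4)): β-rule — branch into (q2 implies ((q3 implies not q5) or q1))  //  (not q5 or q4).
          branch 1.2.1 (add (q2 implies ((q3 implies not q5) or q1))):
            (q2 implies ((q3 implies not q5) or q1)): β-rule — branch into not q2  //  ((q3 implies not q5) or q1).
              branch 1.2.1.1 (add not q2):
                ○ open, literals {q2=F, q4=T}.
              branch 1.2.1.2 (add ((q3 implies not q5) or q1)):
                ((q3 implies not q5) or q1): β-rule — branch into (q3 implies not q5)  //  q1.
                  branch 1.2.1.2.1 (add (q3 implies not q5)):
                    (q3 implies not q5): β-rule — branch into not q3  //  not q5.
                      branch 1.2.1.2.1.1 (add not q3):
                        ○ open, literals {q3=F, q4=T}.
                      branch 1.2.1.2.1.2 (add not q5):
                        ○ open, literals {q4=T, q5=F}.
                  branch 1.2.1.2.2 (add q1):
                    ○ open, literals {q1=T, q4=T}.
          branch 1.2.2 (add (not q5 or q4)):
            (not q5 or q4): β-rule — branch into not q5  //  q4.
              branch 1.2.2.1 (add not q5):
                ○ open, literals {q4=T, q5=F}.
              branch 1.2.2.2 (add q4):
                ○ open, literals {q4=T}.
  branch 2 (add not ((not q5 and (not q3 and q4)) iff q2)):
    not ((not q5 and (not q3 and q4)) iff q2): β-rule — branch into (not q5 and (not q3 and q4)), not q2  //  not (not q5 and (not q3 and q4)), q2.
      branch 2.1 (add (not q5 and (not q3 and q4)), not q2):
        (not q5 and (not q3 and q4)): α-rule — add not q5, (not q3 and q4).
        (not q3 and q4): α-rule — add not q3, q4.
        ○ open, literals {q2=F, q3=F, q4=T, q5=F}.
      branch 2.2 (add not (not q5 and (not q3 and q4)), q2):
        not (not q5 and (not q3 and q4)): β-rule — branch into not not q5  //  not (not q3 and q4).
          branch 2.2.1 (add not not q5):
            ○ open, literals {q2=T, q5=T}.
          branch 2.2.2 (add not (not q3 and q4)):
            not (not q3 and q4): β-rule — branch into not not q3  //  not q4.
              branch 2.2.2.1 (add not not q3):
                ○ open, literals {q2=T, q3=T}.
              branch 2.2.2.2 (add not q4):
                ○ open, literals {q2=T, q4=F}.
0 branches closed, 11 open.
An open branch gives a countermodel: q1=F, q2=T, q3=T, q4=F, q5=T (unmentioned atoms arbitrary); under it the original formula is false.

Not valid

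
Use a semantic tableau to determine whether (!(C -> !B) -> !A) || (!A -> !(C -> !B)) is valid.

Assume the negation and expand:
Initial set: {!((!(C -> !B) -> !A) || (!A -> !(C -> !B)))}.
!((!(C -> !B) -> !A) || (!A -> !(C -> !B))): α-rule — add !(!(C -> !B) -> !A), !(!A -> !(C -> !B)).
!(!(C -> !B) -> !A): α-rule — add !(C -> !B), !!A.
!(!A -> !(C -> !B)): α-rule — add !A, !!(C -> !B).
× closes — contains both A and !A.
All 1 branch closes.
Every branch closed, so the negation is unsatisfiable and the formula is valid.

Valid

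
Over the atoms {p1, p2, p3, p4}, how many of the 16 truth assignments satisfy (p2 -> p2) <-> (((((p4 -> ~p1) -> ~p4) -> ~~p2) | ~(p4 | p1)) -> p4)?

Initial set: {((p2 -> p2) <-> (((((p4 -> ~p1) -> ~p4) -> ~~p2) | ~(p4 | p1)) -> p4))}.
((p2 -> p2) <-> (((((p4 -> ~p1) -> ~p4) -> ~~p2) | ~(p4 | p1)) -> p4)): β-rule — branch into (p2 -> p2), (((((p4 -> ~p1) -> ~p4) -> ~~p2) | ~(p4 | p1)) -> p4)  //  ~(p2 -> p2), ~(((((p4 -> ~p1) -> ~p4) -> ~~p2) | ~(p4 | p1)) -> p4).
  branch 1 (add (p2 -> p2), (((((p4 -> ~p1) -> ~p4) -> ~~p2) | ~(p4 | p1)) -> p4)):
    (p2 -> p2): β-rule — branch into ~p2  //  p2.
      branch 1.1 (add ~p2):
        (((((p4 -> ~p1) -> ~p4) -> ~~p2) | ~(p4 | p1)) -> p4): β-rule — branch into ~((((p4 -> ~p1) -> ~p4) -> ~~p2) | ~(p4 | p1))  //  p4.
          branch 1.1.1 (add ~((((p4 -> ~p1) -> ~p4) -> ~~p2) | ~(p4 | p1))):
            ~((((p4 -> ~p1) -> ~p4) -> ~~p2) | ~(p4 | p1)): α-rule — add ~(((p4 -> ~p1) -> ~p4) -> ~~p2), ~~(p4 | p1).
            ~(((p4 -> ~p1) -> ~p4) -> ~~p2): α-rule — add ((p4 -> ~p1) -> ~p4), ~~~p2.
            ~~~p2: drop double negation, giving ~p2.
            ~~(p4 | p1): β-rule — branch into p4  //  p1.
              branch 1.1.1.1 (add p4):
                ((p4 -> ~p1) -> ~p4): β-rule — branch into ~(p4 -> ~p1)  //  ~p4.
                  branch 1.1.1.1.1 (add ~(p4 -> ~p1)):
                    ~(p4 -> ~p1): α-rule — add p4, ~~p1.
                    ○ open, literals {p1=1, p2=0, p4=1}.
                  branch 1.1.1.1.2 (add ~p4):
                    × closes — contains both p4 and ~p4.
              branch 1.1.1.2 (add p1):
                ((p4 -> ~p1) -> ~p4): β-rule — branch into ~(p4 -> ~p1)  //  ~p4.
                  branch 1.1.1.2.1 (add ~(p4 -> ~p1)):
                    ~(p4 -> ~p1): α-rule — add p4, ~~p1.
                    ○ open, literals {p1=1, p2=0, p4=1}.
                  branch 1.1.1.2.2 (add ~p4):
                    ○ open, literals {p1=1, p2=0, p4=0}.
          branch 1.1.2 (add p4):
            ○ open, literals {p2=0, p4=1}.
      branch 1.2 (add p2):
        (((((p4 -> ~p1) -> ~p4) -> ~~p2) | ~(p4 | p1)) -> p4): β-rule — branch into ~((((p4 -> ~p1) -> ~p4) -> ~~p2) | ~(p4 | p1))  //  p4.
          branch 1.2.1 (add ~((((p4 -> ~p1) -> ~p4) -> ~~p2) | ~(p4 | p1))):
            ~((((p4 -> ~p1) -> ~p4) -> ~~p2) | ~(p4 | p1)): α-rule — add ~(((p4 -> ~p1) -> ~p4) -> ~~p2), ~~(p4 | p1).
            ~(((p4 -> ~p1) -> ~p4) -> ~~p2): α-rule — add ((p4 -> ~p1) -> ~p4), ~~~p2.
            ~~~p2: drop double negation, giving ~p2.
            × closes — contains both p2 and ~p2.
          branch 1.2.2 (add p4):
            ○ open, literals {p2=1, p4=1}.
  branch 2 (add ~(p2 -> p2), ~(((((p4 -> ~p1) -> ~p4) -> ~~p2) | ~(p4 | p1)) -> p4)):
    ~(p2 -> p2): α-rule — add p2, ~p2.
    × closes — contains both p2 and ~p2.
3 branches closed, 5 open.
Each open branch fixes some atoms; the unmentioned ones are free. Counting distinct full assignments: branch {p1=1, p2=0, p4=1} (p3) contributes 2 new; branch {p1=1, p2=0, p4=1} (p3) contributes 0 new; branch {p1=1, p2=0, p4=0} (p3) contributes 2 new; branch {p2=0, p4=1} (p1, p3) contributes 2 new; branch {p2=1, p4=1} (p1, p3) contributes 4 new. Total: 10.

10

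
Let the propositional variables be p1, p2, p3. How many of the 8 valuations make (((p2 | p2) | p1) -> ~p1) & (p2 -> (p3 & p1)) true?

Initial set: {((((p2 | p2) | p1) -> ~p1) & (p2 -> (p3 & p1)))}.
((((p2 | p2) | p1) -> ~p1) & (p2 -> (p3 & p1))): α-rule — add (((p2 | p2) | p1) -> ~p1), (p2 -> (p3 & p1)).
(((p2 | p2) | p1) -> ~p1): β-rule — branch into ~((p2 | p2) | p1)  //  ~p1.
  branch 1 (add ~((p2 | p2) | p1)):
    ~((p2 | p2) | p1): α-rule — add ~(p2 | p2), ~p1.
    ~(p2 | p2): α-rule — add ~p2, ~p2.
    (p2 -> (p3 & p1)): β-rule — branch into ~p2  //  (p3 & p1).
      branch 1.1 (add ~p2):
        ○ open, literals {p1=F, p2=F}.
      branch 1.2 (add (p3 & p1)):
        (p3 & p1): α-rule — add p3, p1.
        × closes — contains both p1 and ~p1.
  branch 2 (add ~p1):
    (p2 -> (p3 & p1)): β-rule — branch into ~p2  //  (p3 & p1).
      branch 2.1 (add ~p2):
        ○ open, literals {p1=F, p2=F}.
      branch 2.2 (add (p3 & p1)):
        (p3 & p1): α-rule — add p3, p1.
        × closes — contains both p1 and ~p1.
2 branches closed, 2 open.
Each open branch fixes some atoms; the unmentioned ones are free. Counting distinct full assignments: branch {p1=F, p2=F} (p3) contributes 2 new; branch {p1=F, p2=F} (p3) contributes 0 new. Total: 2.

2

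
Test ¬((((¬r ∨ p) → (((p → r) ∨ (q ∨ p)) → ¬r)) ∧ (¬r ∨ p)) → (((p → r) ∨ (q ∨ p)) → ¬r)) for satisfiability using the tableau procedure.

Unsatisfiable

Initial set: {T ¬((((¬r ∨ p) → (((p → r) ∨ (q ∨ p)) → ¬r)) ∧ (¬r ∨ p)) → (((p → r) ∨ (q ∨ p)) → ¬r))}.
T ¬((((¬r ∨ p) → (((p → r) ∨ (q ∨ p)) → ¬r)) ∧ (¬r ∨ p)) → (((p → r) ∨ (q ∨ p)) → ¬r)): α-rule — add T (((¬r ∨ p) → (((p → r) ∨ (q ∨ p)) → ¬r)) ∧ (¬r ∨ p)), F (((p → r) ∨ (q ∨ p)) → ¬r).
T (((¬r ∨ p) → (((p → r) ∨ (q ∨ p)) → ¬r)) ∧ (¬r ∨ p)): α-rule — add T ((¬r ∨ p) → (((p → r) ∨ (q ∨ p)) → ¬r)), T (¬r ∨ p).
F (((p → r) ∨ (q ∨ p)) → ¬r): α-rule — add T ((p → r) ∨ (q ∨ p)), F ¬r.
T ((¬r ∨ p) → (((p → r) ∨ (q ∨ p)) → ¬r)): β-rule — branch into F (¬r ∨ p)  //  T (((p → r) ∨ (q ∨ p)) → ¬r).
  branch 1 (add F (¬r ∨ p)):
    F (¬r ∨ p): α-rule — add F ¬r, F p.
    T (¬r ∨ p): β-rule — branch into T ¬r  //  T p.
      branch 1.1 (add T ¬r):
        × closes — contains both r and ¬r.
      branch 1.2 (add T p):
        × closes — contains both p and ¬p.
  branch 2 (add T (((p → r) ∨ (q ∨ p)) → ¬r)):
    T (¬r ∨ p): β-rule — branch into T ¬r  //  T p.
      branch 2.1 (add T ¬r):
        × closes — contains both r and ¬r.
      branch 2.2 (add T p):
        T ((p → r) ∨ (q ∨ p)): β-rule — branch into T (p → r)  //  T (q ∨ p).
          branch 2.2.1 (add T (p → r)):
            T (((p → r) ∨ (q ∨ p)) → ¬r): β-rule — branch into F ((p → r) ∨ (q ∨ p))  //  T ¬r.
              branch 2.2.1.1 (add F ((p → r) ∨ (q ∨ p))):
                F ((p → r) ∨ (q ∨ p)): α-rule — add F (p → r), F (q ∨ p).
                F (p → r): α-rule — add T p, F r.
                × closes — contains both r and ¬r.
              branch 2.2.1.2 (add T ¬r):
                × closes — contains both r and ¬r.
          branch 2.2.2 (add T (q ∨ p)):
            T (((p → r) ∨ (q ∨ p)) → ¬r): β-rule — branch into F ((p → r) ∨ (q ∨ p))  //  T ¬r.
              branch 2.2.2.1 (add F ((p → r) ∨ (q ∨ p))):
                F ((p → r) ∨ (q ∨ p)): α-rule — add F (p → r), F (q ∨ p).
                F (p → r): α-rule — add T p, F r.
                × closes — contains both r and ¬r.
              branch 2.2.2.2 (add T ¬r):
                × closes — contains both r and ¬r.
All 7 branches close.
Every branch closed; the formula is unsatisfiable.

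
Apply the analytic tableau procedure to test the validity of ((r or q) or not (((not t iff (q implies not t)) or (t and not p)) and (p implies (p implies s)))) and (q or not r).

Not valid

Assume the negation and expand:
Initial set: {not (((r or q) or not (((not t iff (q implies not t)) or (t and not p)) and (p implies (p implies s)))) and (q or not r))}.
not (((r or q) or not (((not t iff (q implies not t)) or (t and not p)) and (p implies (p implies s)))) and (q or not r)): β-rule — branch into not ((r or q) or not (((not t iff (q implies not t)) or (t and not p)) and (p implies (p implies s))))  //  not (q or not r).
  branch 1 (add not ((r or q) or not (((not t iff (q implies not t)) or (t and not p)) and (p implies (p implies s))))):
    not ((r or q) or not (((not t iff (q implies not t)) or (t and not p)) and (p implies (p implies s)))): α-rule — add not (r or q), not not (((not t iff (q implies not t)) or (t and not p)) and (p implies (p implies s))).
    not (r or q): α-rule — add not r, not q.
    not not (((not t iff (q implies not t)) or (t and not p)) and (p implies (p implies s))): α-rule — add ((not t iff (q implies not t)) or (t and not p)), (p implies (p implies s)).
    ((not t iff (q implies not t)) or (t and not p)): β-rule — branch into (not t iff (q implies not t))  //  (t and not p).
      branch 1.1 (add (not t iff (q implies not t))):
        (p implies (p implies s)): β-rule — branch into not p  //  (p implies s).
          branch 1.1.1 (add not p):
            (not t iff (q implies not t)): β-rule — branch into not t, (q implies not t)  //  not not t, not (q implies not t).
              branch 1.1.1.1 (add not t, (q implies not t)):
                (q implies not t): β-rule — branch into not q  //  not t.
                  branch 1.1.1.1.1 (add not q):
                    ○ open, literals {p=false, q=false, r=false, t=false}.
                  branch 1.1.1.1.2 (add not t):
                    ○ open, literals {p=false, q=false, r=false, t=false}.
              branch 1.1.1.2 (add not not t, not (q implies not t)):
                not (q implies not t): α-rule — add q, not not t.
                × closes — contains both q and not q.
          branch 1.1.2 (add (p implies s)):
            (not t iff (q implies not t)): β-rule — branch into not t, (q implies not t)  //  not not t, not (q implies not t).
              branch 1.1.2.1 (add not t, (q implies not t)):
                (p implies s): β-rule — branch into not p  //  s.
                  branch 1.1.2.1.1 (add not p):
                    (q implies not t): β-rule — branch into not q  //  not t.
                      branch 1.1.2.1.1.1 (add not q):
                        ○ open, literals {p=false, q=false, r=false, t=false}.
                      branch 1.1.2.1.1.2 (add not t):
                        ○ open, literals {p=false, q=false, r=false, t=false}.
                  branch 1.1.2.1.2 (add s):
                    (q implies not t): β-rule — branch into not q  //  not t.
                      branch 1.1.2.1.2.1 (add not q):
                        ○ open, literals {q=false, r=false, s=true, t=false}.
                      branch 1.1.2.1.2.2 (add not t):
                        ○ open, literals {q=false, r=false, s=true, t=false}.
              branch 1.1.2.2 (add not not t, not (q implies not t)):
                not (q implies not t): α-rule — add q, not not t.
                × closes — contains both q and not q.
      branch 1.2 (add (t and not p)):
        (t and not p): α-rule — add t, not p.
        (p implies (p implies s)): β-rule — branch into not p  //  (p implies s).
          branch 1.2.1 (add not p):
            ○ open, literals {p=false, q=false, r=false, t=true}.
          branch 1.2.2 (add (p implies s)):
            (p implies s): β-rule — branch into not p  //  s.
              branch 1.2.2.1 (add not p):
                ○ open, literals {p=false, q=false, r=false, t=true}.
              branch 1.2.2.2 (add s):
                ○ open, literals {p=false, q=false, r=false, s=true, t=true}.
  branch 2 (add not (q or not r)):
    not (q or not r): α-rule — add not q, not not r.
    ○ open, literals {q=false, r=true}.
2 branches closed, 10 open.
An open branch gives a countermodel: p=false, q=false, r=false, t=false (unmentioned atoms arbitrary); under it the original formula is false.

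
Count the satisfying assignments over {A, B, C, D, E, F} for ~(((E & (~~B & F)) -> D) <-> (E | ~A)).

Initial set: {T ~(((E & (~~B & F)) -> D) <-> (E | ~A))}.
T ~(((E & (~~B & F)) -> D) <-> (E | ~A)): β-rule — branch into T ((E & (~~B & F)) -> D), F (E | ~A)  //  F ((E & (~~B & F)) -> D), T (E | ~A).
  branch 1 (add T ((E & (~~B & F)) -> D), F (E | ~A)):
    F (E | ~A): α-rule — add F E, F ~A.
    T ((E & (~~B & F)) -> D): β-rule — branch into F (E & (~~B & F))  //  T D.
      branch 1.1 (add F (E & (~~B & F))):
        F (E & (~~B & F)): β-rule — branch into F E  //  F (~~B & F).
          branch 1.1.1 (add F E):
            ○ open, literals {A=true, E=false}.
          branch 1.1.2 (add F (~~B & F)):
            F (~~B & F): β-rule — branch into F ~~B  //  F F.
              branch 1.1.2.1 (add F ~~B):
                F ~~B: drop double negation, giving F B.
                ○ open, literals {A=true, B=false, E=false}.
              branch 1.1.2.2 (add F F):
                ○ open, literals {A=true, E=false, F=false}.
      branch 1.2 (add T D):
        ○ open, literals {A=true, D=true, E=false}.
  branch 2 (add F ((E & (~~B & F)) -> D), T (E | ~A)):
    F ((E & (~~B & F)) -> D): α-rule — add T (E & (~~B & F)), F D.
    T (E & (~~B & F)): α-rule — add T E, T (~~B & F).
    T (~~B & F): α-rule — add T ~~B, T F.
    T ~~B: drop double negation, giving T B.
    T (E | ~A): β-rule — branch into T E  //  T ~A.
      branch 2.1 (add T E):
        ○ open, literals {B=true, D=false, E=true, F=true}.
      branch 2.2 (add T ~A):
        ○ open, literals {A=false, B=true, D=false, E=true, F=true}.
0 branches closed, 6 open.
Each open branch fixes some atoms; the unmentioned ones are free. Counting distinct full assignments: branch {A=true, E=false} (B, C, D, F) contributes 16 new; branch {A=true, B=false, E=false} (C, D, F) contributes 0 new; branch {A=true, E=false, F=false} (B, C, D) contributes 0 new; branch {A=true, D=true, E=false} (B, C, F) contributes 0 new; branch {B=true, D=false, E=true, F=true} (A, C) contributes 4 new; branch {A=false, B=true, D=false, E=true, F=true} (C) contributes 0 new. Total: 20.

20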